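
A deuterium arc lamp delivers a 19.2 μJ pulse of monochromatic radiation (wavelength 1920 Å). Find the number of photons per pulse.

Per-photon energy: E = 1.035·10^-18 J (from wavelength = 1920 Å).
N = E_total / E_photon = 1.92·10^-5 J / 1.035·10^-18 J = 1.86·10^13.

1.86·10^13 photons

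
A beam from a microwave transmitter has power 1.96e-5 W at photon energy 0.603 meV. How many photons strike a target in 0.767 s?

1.56e17 photons

Total energy: E_total = P·t = 1.96e-5 × 0.767 = 1.503e-5 J.
Per-photon energy: E = 9.661e-23 J.
N = E_total / E_photon = 1.56e17.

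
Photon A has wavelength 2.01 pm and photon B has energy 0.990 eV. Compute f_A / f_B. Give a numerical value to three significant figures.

f_A = 1.492e20 Hz (from wavelength = 2.01 pm, via f = c/λ).
f_B = 2.394e14 Hz (from energy = 0.990 eV, via f = E/h).
Ratio = 1.492e20 / 2.394e14 = 6.23e5.

6.23e5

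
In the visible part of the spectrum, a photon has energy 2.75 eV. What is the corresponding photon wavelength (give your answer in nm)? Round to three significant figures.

Convert to SI: E = 2.75 eV = 4.4060e-19 J.
For a photon λ = hc/E, so λ = 4.509e-7 m.
Converting to nm: λ = 450.9 nm ≈ 451 nm.

451 nm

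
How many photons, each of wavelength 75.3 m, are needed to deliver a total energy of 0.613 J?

Per-photon energy: E = 2.638·10^-27 J (from wavelength = 75.3 m).
N = E_total / E_photon = 0.613 J / 2.638·10^-27 J = 2.32·10^26.

2.32·10^26 photons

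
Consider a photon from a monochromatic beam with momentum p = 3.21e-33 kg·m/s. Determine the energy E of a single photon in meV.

6.01e-3 meV

Take c = 2.99792458e8 m/s, 1 eV = 1.602176634e-19 J.
Apply E = pc: E = 9.623e-25 J.
Converting to meV: E = 0.006006 meV ≈ 6.01e-3 meV.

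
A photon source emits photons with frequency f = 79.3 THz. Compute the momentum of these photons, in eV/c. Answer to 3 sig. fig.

0.328 eV/c

In SI units: f = 79.3 THz = 7.93 × 10^13 Hz.
For a photon p = hf/c, so p = 1.753 × 10^-28 kg·m/s.
Converting to eV/c: p = 0.3280 eV/c ≈ 0.328 eV/c.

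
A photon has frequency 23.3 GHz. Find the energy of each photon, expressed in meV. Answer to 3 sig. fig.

(h = 6.62607015e-34 J·s, 1 eV = 1.602176634e-19 J.)
Convert to SI: f = 23.3 GHz = 2.33e10 Hz.
The photon relation is E = hf, giving E = 1.544e-23 J.
Converting to meV: E = 0.09636 meV ≈ 0.0964 meV.

0.0964 meV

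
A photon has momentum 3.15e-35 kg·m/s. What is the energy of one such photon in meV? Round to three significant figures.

5.89e-5 meV

For a photon E = pc, so E = 9.443e-27 J.
Converting to meV: E = 5.894e-5 meV ≈ 5.89e-5 meV.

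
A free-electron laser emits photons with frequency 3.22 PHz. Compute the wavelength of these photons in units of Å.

Convert to SI: f = 3.22 PHz = 3.22e15 Hz.
The photon relation is λ = c/f, giving λ = 9.310e-8 m.
Converting to Å: λ = 931.0 Å ≈ 931 Å.

931 Å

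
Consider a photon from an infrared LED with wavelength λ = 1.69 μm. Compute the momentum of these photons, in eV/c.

In SI units: λ = 1.69 μm = 1.69 × 10^-6 m.
Since p = h/λ for a photon, p = 3.921 × 10^-28 kg·m/s.
Converting to eV/c: p = 0.7336 eV/c ≈ 0.734 eV/c.

0.734 eV/c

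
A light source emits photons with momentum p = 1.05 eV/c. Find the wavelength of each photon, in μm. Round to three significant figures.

Use h = 6.62607015 × 10^-34 J·s, c = 2.99792458 × 10^8 m/s, 1 eV = 1.602176634 × 10^-19 J.
First convert: p = 1.05 eV/c = 5.6115 × 10^-28 kg·m/s.
Since λ = h/p for a photon, λ = 1.181 × 10^-6 m.
Converting to μm: λ = 1.181 μm ≈ 1.18 μm.

1.18 μm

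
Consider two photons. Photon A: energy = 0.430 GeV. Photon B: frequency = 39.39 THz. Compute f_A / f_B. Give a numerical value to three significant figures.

f_A = 1.040e23 Hz (from energy = 0.430 GeV, via f = E/h).
f_B = 3.939e13 Hz (from frequency = 39.39 THz, via f given directly).
Ratio = 1.040e23 / 3.939e13 = 2.64e9.

2.64e9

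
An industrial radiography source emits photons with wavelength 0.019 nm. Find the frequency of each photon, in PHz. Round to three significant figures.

1.58 × 10^4 PHz

Use c = 2.99792458 × 10^8 m/s.
In SI units: λ = 0.019 nm = 1.9 × 10^-11 m.
Since f = c/λ for a photon, f = 1.578 × 10^19 Hz.
Converting to PHz: f = 15780 PHz ≈ 1.58 × 10^4 PHz.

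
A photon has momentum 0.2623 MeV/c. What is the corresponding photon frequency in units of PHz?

6.34 × 10^4 PHz

Convert to SI: p = 0.2623 MeV/c = 1.4018 × 10^-22 kg·m/s.
Since f = pc/h for a photon, f = 6.342 × 10^19 Hz.
Converting to PHz: f = 63420 PHz ≈ 6.34 × 10^4 PHz.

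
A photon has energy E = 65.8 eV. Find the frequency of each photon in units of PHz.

Take h = 6.62607015·10^-34 J·s, 1 eV = 1.602176634·10^-19 J.
First convert: E = 65.8 eV = 1.0542·10^-17 J.
The photon relation is f = E/h, giving f = 1.591·10^16 Hz.
Converting to PHz: f = 15.91 PHz ≈ 15.9 PHz.

15.9 PHz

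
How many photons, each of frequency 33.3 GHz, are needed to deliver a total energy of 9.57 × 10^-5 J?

4.34 × 10^18 photons

Per-photon energy: E = 2.206 × 10^-23 J (from frequency = 33.3 GHz).
N = E_total / E_photon = 9.57 × 10^-5 J / 2.206 × 10^-23 J = 4.34 × 10^18.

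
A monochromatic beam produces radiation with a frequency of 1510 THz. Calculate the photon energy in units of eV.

Convert to SI: f = 1510 THz = 1.51 × 10^15 Hz.
Apply E = hf: E = 1.001 × 10^-18 J.
Converting to eV: E = 6.245 eV ≈ 6.24 eV.

6.24 eV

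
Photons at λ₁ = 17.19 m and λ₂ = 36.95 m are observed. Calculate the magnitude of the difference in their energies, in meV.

3.86 × 10^-5 meV

Using E = hc/λ: E₁ = 1.1556 × 10^-26 J, E₂ = 5.3760 × 10^-27 J.
|ΔE| = |1.1556 × 10^-26 − 5.3760 × 10^-27| = 6.18 × 10^-27 J = 3.86 × 10^-5 meV.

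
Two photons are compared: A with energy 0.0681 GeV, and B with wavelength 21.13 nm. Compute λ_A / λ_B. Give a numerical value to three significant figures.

λ_A = 1.821 × 10^-14 m (from energy = 0.0681 GeV, via λ = hc/E).
λ_B = 2.113 × 10^-8 m (from wavelength = 21.13 nm, via λ given directly).
Ratio = 1.821 × 10^-14 / 2.113 × 10^-8 = 8.62 × 10^-7.

8.62 × 10^-7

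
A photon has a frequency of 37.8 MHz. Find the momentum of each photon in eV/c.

First convert: f = 37.8 MHz = 3.78 × 10^7 Hz.
Apply p = hf/c: p = 8.355 × 10^-35 kg·m/s.
Converting to eV/c: p = 1.563 × 10^-7 eV/c ≈ 1.56 × 10^-7 eV/c.

1.56 × 10^-7 eV/c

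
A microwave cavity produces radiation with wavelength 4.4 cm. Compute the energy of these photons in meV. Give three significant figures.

In SI units: λ = 4.4 cm = 0.044 m.
For a photon E = hc/λ, so E = 4.515·10^-24 J.
Converting to meV: E = 0.02818 meV ≈ 0.0282 meV.

0.0282 meV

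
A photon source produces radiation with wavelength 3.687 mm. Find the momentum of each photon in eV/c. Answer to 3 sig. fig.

3.36e-4 eV/c

Use h = 6.62607015e-34 J·s, c = 2.99792458e8 m/s, 1 eV = 1.602176634e-19 J.
First convert: λ = 3.687 mm = 0.003687 m.
Apply p = h/λ: p = 1.797e-31 kg·m/s.
Converting to eV/c: p = 3.363e-4 eV/c ≈ 3.36e-4 eV/c.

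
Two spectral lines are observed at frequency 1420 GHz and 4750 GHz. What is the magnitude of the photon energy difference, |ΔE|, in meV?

13.8 meV

Using E = hf: E₁ = 9.409e-22 J, E₂ = 3.147e-21 J.
|ΔE| = |9.409e-22 − 3.147e-21| = 2.21e-21 J = 13.8 meV.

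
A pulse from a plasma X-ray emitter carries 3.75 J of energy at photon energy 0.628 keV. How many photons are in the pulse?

Per-photon energy: E = 1.006 × 10^-16 J (from energy = 0.628 keV).
N = E_total / E_photon = 3.75 J / 1.006 × 10^-16 J = 3.73 × 10^16.

3.73 × 10^16 photons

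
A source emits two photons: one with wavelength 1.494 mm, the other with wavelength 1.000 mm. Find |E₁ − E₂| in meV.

0.410 meV

Using E = hc/λ: E₁ = 1.3296e-22 J, E₂ = 1.9864e-22 J.
|ΔE| = |1.3296e-22 − 1.9864e-22| = 6.57e-23 J = 0.410 meV.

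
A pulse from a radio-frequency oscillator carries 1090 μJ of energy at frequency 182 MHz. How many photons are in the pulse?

Per-photon energy: E = 1.206 × 10^-25 J (from frequency = 182 MHz).
N = E_total / E_photon = 0.00109 J / 1.206 × 10^-25 J = 9.04 × 10^21.

9.04 × 10^21 photons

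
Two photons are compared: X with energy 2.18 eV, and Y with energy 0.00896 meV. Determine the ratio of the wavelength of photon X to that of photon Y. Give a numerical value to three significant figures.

λ_X = 5.687 × 10^-7 m (from energy = 2.18 eV, via λ = hc/E).
λ_Y = 0.1384 m (from energy = 0.00896 meV, via λ = hc/E).
Ratio = 5.687 × 10^-7 / 0.1384 = 4.11 × 10^-6.

4.11 × 10^-6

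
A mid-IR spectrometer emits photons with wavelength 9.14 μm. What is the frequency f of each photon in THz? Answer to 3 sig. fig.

In SI units: λ = 9.14 μm = 9.14 × 10^-6 m.
The photon relation is f = c/λ, giving f = 3.280 × 10^13 Hz.
Converting to THz: f = 32.80 THz ≈ 32.8 THz.

32.8 THz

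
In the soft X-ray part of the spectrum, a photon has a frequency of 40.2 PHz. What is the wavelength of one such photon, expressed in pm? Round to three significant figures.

7460 pm

(c = 2.99792458e8 m/s.)
Convert to SI: f = 40.2 PHz = 4.02e16 Hz.
The photon relation is λ = c/f, giving λ = 7.458e-9 m.
Converting to pm: λ = 7458 pm ≈ 7460 pm.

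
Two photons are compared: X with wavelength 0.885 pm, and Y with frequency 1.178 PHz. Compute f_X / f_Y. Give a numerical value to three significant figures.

2.88e5

f_X = 3.387e20 Hz (from wavelength = 0.885 pm, via f = c/λ).
f_Y = 1.178e15 Hz (from frequency = 1.178 PHz, via f given directly).
Ratio = 3.387e20 / 1.178e15 = 2.88e5.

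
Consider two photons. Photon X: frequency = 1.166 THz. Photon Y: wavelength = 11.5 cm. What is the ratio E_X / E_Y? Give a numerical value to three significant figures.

447

E_X = 7.726 × 10^-22 J (from frequency = 1.166 THz, via E = hf).
E_Y = 1.727 × 10^-24 J (from wavelength = 11.5 cm, via E = hc/λ).
Ratio = 7.726 × 10^-22 / 1.727 × 10^-24 = 447.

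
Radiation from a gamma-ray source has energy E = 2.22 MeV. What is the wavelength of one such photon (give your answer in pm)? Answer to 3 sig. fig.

Take h = 6.62607015 × 10^-34 J·s, c = 2.99792458 × 10^8 m/s, 1 eV = 1.602176634 × 10^-19 J.
In SI units: E = 2.22 MeV = 3.5568 × 10^-13 J.
Apply λ = hc/E: λ = 5.585 × 10^-13 m.
Converting to pm: λ = 0.5585 pm ≈ 0.558 pm.

0.558 pm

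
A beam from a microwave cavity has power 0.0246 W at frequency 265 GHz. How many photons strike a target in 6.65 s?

Total energy: E_total = P·t = 0.0246 × 6.65 = 0.1636 J.
Per-photon energy: E = 1.756e-22 J.
N = E_total / E_photon = 9.32e20.

9.32e20 photons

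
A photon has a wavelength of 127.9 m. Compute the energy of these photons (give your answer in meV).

9.69e-6 meV

Use h = 6.62607015e-34 J·s, c = 2.99792458e8 m/s, 1 eV = 1.602176634e-19 J.
The photon relation is E = hc/λ, giving E = 1.553e-27 J.
Converting to meV: E = 9.694e-6 meV ≈ 9.69e-6 meV.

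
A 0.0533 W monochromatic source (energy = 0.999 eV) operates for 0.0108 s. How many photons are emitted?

Total energy: E_total = P·t = 0.0533 × 0.0108 = 5.756e-4 J.
Per-photon energy: E = 1.601e-19 J.
N = E_total / E_photon = 3.60e15.

3.60e15 photons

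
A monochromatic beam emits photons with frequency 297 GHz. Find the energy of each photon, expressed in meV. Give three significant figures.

First convert: f = 297 GHz = 2.97·10^11 Hz.
For a photon E = hf, so E = 1.968·10^-22 J.
Converting to meV: E = 1.228 meV ≈ 1.23 meV.

1.23 meV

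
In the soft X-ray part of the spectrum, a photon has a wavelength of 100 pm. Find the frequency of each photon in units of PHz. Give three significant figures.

3000 PHz

Convert to SI: λ = 100 pm = 1.0e-10 m.
For a photon f = c/λ, so f = 2.998e18 Hz.
Converting to PHz: f = 2998 PHz ≈ 3000 PHz.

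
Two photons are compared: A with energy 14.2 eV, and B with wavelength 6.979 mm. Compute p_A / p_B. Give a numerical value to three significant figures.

7.99e4

p_A = 7.589e-27 kg·m/s (from energy = 14.2 eV, via p = E/c).
p_B = 9.494e-32 kg·m/s (from wavelength = 6.979 mm, via p = h/λ).
Ratio = 7.589e-27 / 9.494e-32 = 7.99e4.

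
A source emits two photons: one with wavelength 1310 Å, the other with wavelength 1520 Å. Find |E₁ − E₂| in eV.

Using E = hc/λ: E₁ = 1.516e-18 J, E₂ = 1.307e-18 J.
|ΔE| = |1.516e-18 − 1.307e-18| = 2.09e-19 J = 1.31 eV.

1.31 eV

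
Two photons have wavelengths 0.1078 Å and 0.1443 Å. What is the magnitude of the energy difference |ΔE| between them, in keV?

Using E = hc/λ: E₁ = 1.8427·10^-14 J, E₂ = 1.3766·10^-14 J.
|ΔE| = |1.8427·10^-14 − 1.3766·10^-14| = 4.66·10^-15 J = 29.1 keV.

29.1 keV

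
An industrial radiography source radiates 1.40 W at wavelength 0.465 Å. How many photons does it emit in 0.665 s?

Total energy: E_total = P·t = 1.40 × 0.665 = 0.9310 J.
Per-photon energy: E = 4.272·10^-15 J.
N = E_total / E_photon = 2.18·10^14.

2.18·10^14 photons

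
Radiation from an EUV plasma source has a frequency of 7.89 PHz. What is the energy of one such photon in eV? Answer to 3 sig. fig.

First convert: f = 7.89 PHz = 7.89e15 Hz.
Since E = hf for a photon, E = 5.228e-18 J.
Converting to eV: E = 32.63 eV ≈ 32.6 eV.

32.6 eV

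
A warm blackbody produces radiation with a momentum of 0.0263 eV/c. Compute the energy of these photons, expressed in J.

4.21 × 10^-21 J

Use c = 2.99792458 × 10^8 m/s, 1 eV = 1.602176634 × 10^-19 J.
First convert: p = 0.0263 eV/c = 1.4055 × 10^-29 kg·m/s.
Apply E = pc: E = 4.214 × 10^-21 J.
So E ≈ 4.21 × 10^-21 J.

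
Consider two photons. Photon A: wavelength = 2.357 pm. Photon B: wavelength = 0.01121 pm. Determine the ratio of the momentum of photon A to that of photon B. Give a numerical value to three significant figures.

p_A = 2.811 × 10^-22 kg·m/s (from wavelength = 2.357 pm, via p = h/λ).
p_B = 5.911 × 10^-20 kg·m/s (from wavelength = 0.01121 pm, via p = h/λ).
Ratio = 2.811 × 10^-22 / 5.911 × 10^-20 = 4.76 × 10^-3.

4.76 × 10^-3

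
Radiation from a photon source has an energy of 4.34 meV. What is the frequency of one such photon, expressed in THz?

In SI units: E = 4.34 meV = 6.9534 × 10^-22 J.
Apply f = E/h: f = 1.049 × 10^12 Hz.
Converting to THz: f = 1.049 THz ≈ 1.05 THz.

1.05 THz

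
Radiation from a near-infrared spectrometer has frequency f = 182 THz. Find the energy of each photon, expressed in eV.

(h = 6.62607015 × 10^-34 J·s, 1 eV = 1.602176634 × 10^-19 J.)
First convert: f = 182 THz = 1.82 × 10^14 Hz.
Apply E = hf: E = 1.206 × 10^-19 J.
Converting to eV: E = 0.7527 eV ≈ 0.753 eV.

0.753 eV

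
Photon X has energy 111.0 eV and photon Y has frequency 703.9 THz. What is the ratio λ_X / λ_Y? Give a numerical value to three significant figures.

λ_X = 1.117·10^-8 m (from energy = 111.0 eV, via λ = hc/E).
λ_Y = 4.259·10^-7 m (from frequency = 703.9 THz, via λ = c/f).
Ratio = 1.117·10^-8 / 4.259·10^-7 = 0.0262.

0.0262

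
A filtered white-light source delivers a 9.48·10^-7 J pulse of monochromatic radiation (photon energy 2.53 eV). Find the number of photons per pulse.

Per-photon energy: E = 4.054·10^-19 J (from energy = 2.53 eV).
N = E_total / E_photon = 9.48·10^-7 J / 4.054·10^-19 J = 2.34·10^12.

2.34·10^12 photons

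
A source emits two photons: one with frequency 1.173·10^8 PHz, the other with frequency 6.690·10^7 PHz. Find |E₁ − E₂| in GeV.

0.208 GeV

Using E = hf: E₁ = 7.7724·10^-11 J, E₂ = 4.4328·10^-11 J.
|ΔE| = |7.7724·10^-11 − 4.4328·10^-11| = 3.34·10^-11 J = 0.208 GeV.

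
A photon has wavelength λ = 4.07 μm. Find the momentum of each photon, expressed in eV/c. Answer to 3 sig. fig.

0.305 eV/c

Take h = 6.62607015e-34 J·s, c = 2.99792458e8 m/s, 1 eV = 1.602176634e-19 J.
Convert to SI: λ = 4.07 μm = 4.07e-6 m.
The photon relation is p = h/λ, giving p = 1.628e-28 kg·m/s.
Converting to eV/c: p = 0.3046 eV/c ≈ 0.305 eV/c.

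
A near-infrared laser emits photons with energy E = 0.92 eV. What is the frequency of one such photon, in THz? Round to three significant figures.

In SI units: E = 0.92 eV = 1.4740e-19 J.
The photon relation is f = E/h, giving f = 2.225e14 Hz.
Converting to THz: f = 222.5 THz ≈ 222 THz.

222 THz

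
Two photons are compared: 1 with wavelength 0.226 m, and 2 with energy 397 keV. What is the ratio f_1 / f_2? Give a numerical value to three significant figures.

f_1 = 1.327e9 Hz (from wavelength = 0.226 m, via f = c/λ).
f_2 = 9.599e19 Hz (from energy = 397 keV, via f = E/h).
Ratio = 1.327e9 / 9.599e19 = 1.38e-11.

1.38e-11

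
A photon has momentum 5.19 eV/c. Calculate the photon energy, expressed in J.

First convert: p = 5.19 eV/c = 2.7737e-27 kg·m/s.
Since E = pc for a photon, E = 8.315e-19 J.
So E ≈ 8.32e-19 J.

8.32e-19 J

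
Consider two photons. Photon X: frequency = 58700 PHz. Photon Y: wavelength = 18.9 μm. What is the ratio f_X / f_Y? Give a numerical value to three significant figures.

3.70 × 10^6

f_X = 5.870 × 10^19 Hz (from frequency = 58700 PHz, via f given directly).
f_Y = 1.586 × 10^13 Hz (from wavelength = 18.9 μm, via f = c/λ).
Ratio = 5.870 × 10^19 / 1.586 × 10^13 = 3.70 × 10^6.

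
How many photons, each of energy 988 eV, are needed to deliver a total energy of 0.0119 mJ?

7.52e10 photons

Per-photon energy: E = 1.583e-16 J (from energy = 988 eV).
N = E_total / E_photon = 1.19e-5 J / 1.583e-16 J = 7.52e10.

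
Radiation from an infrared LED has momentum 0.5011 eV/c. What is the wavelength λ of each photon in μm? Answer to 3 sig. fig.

Use h = 6.62607015 × 10^-34 J·s, c = 2.99792458 × 10^8 m/s, 1 eV = 1.602176634 × 10^-19 J.
Convert to SI: p = 0.5011 eV/c = 2.6780 × 10^-28 kg·m/s.
Since λ = h/p for a photon, λ = 2.474 × 10^-6 m.
Converting to μm: λ = 2.474 μm ≈ 2.47 μm.

2.47 μm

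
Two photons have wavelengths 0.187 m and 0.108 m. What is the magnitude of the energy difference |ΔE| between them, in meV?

4.85·10^-3 meV

Using E = hc/λ: E₁ = 1.062·10^-24 J, E₂ = 1.839·10^-24 J.
|ΔE| = |1.062·10^-24 − 1.839·10^-24| = 7.77·10^-25 J = 4.85·10^-3 meV.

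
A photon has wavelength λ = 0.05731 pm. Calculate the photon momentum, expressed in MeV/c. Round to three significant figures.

21.6 MeV/c

First convert: λ = 0.05731 pm = 5.731·10^-14 m.
The photon relation is p = h/λ, giving p = 1.156·10^-20 kg·m/s.
Converting to MeV/c: p = 21.63 MeV/c ≈ 21.6 MeV/c.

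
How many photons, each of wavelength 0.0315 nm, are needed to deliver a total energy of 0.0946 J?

1.50·10^13 photons

Per-photon energy: E = 6.306·10^-15 J (from wavelength = 0.0315 nm).
N = E_total / E_photon = 0.0946 J / 6.306·10^-15 J = 1.50·10^13.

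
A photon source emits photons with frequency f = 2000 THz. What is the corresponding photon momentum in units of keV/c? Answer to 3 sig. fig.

Convert to SI: f = 2000 THz = 2.0e15 Hz.
For a photon p = hf/c, so p = 4.420e-27 kg·m/s.
Converting to keV/c: p = 0.008271 keV/c ≈ 8.27e-3 keV/c.

8.27e-3 keV/c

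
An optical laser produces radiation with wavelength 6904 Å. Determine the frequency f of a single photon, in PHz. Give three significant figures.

0.434 PHz

Use c = 2.99792458 × 10^8 m/s.
First convert: λ = 6904 Å = 6.904 × 10^-7 m.
Apply f = c/λ: f = 4.342 × 10^14 Hz.
Converting to PHz: f = 0.4342 PHz ≈ 0.434 PHz.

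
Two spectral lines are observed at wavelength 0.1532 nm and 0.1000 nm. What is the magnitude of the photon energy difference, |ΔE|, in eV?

Using E = hc/λ: E₁ = 1.2966e-15 J, E₂ = 1.9864e-15 J.
|ΔE| = |1.2966e-15 − 1.9864e-15| = 6.90e-16 J = 4310 eV.

4310 eV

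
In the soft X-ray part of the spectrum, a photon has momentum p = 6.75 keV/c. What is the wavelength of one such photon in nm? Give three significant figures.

0.184 nm

In SI units: p = 6.75 keV/c = 3.6074 × 10^-24 kg·m/s.
The photon relation is λ = h/p, giving λ = 1.837 × 10^-10 m.
Converting to nm: λ = 0.1837 nm ≈ 0.184 nm.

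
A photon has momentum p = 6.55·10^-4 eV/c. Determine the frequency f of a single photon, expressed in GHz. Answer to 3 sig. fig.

158 GHz

First convert: p = 6.55·10^-4 eV/c = 3.5005·10^-31 kg·m/s.
The photon relation is f = pc/h, giving f = 1.584·10^11 Hz.
Converting to GHz: f = 158.4 GHz ≈ 158 GHz.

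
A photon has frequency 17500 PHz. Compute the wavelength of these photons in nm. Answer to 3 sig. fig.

0.0171 nm

(c = 2.99792458 × 10^8 m/s.)
Convert to SI: f = 17500 PHz = 1.75 × 10^19 Hz.
The photon relation is λ = c/f, giving λ = 1.713 × 10^-11 m.
Converting to nm: λ = 0.01713 nm ≈ 0.0171 nm.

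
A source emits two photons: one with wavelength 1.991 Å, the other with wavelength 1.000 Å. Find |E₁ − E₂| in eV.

6170 eV

Using E = hc/λ: E₁ = 9.9771·10^-16 J, E₂ = 1.9864·10^-15 J.
|ΔE| = |9.9771·10^-16 − 1.9864·10^-15| = 9.89·10^-16 J = 6170 eV.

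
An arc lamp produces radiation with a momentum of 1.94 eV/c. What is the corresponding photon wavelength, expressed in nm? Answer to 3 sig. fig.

639 nm

First convert: p = 1.94 eV/c = 1.0368e-27 kg·m/s.
The photon relation is λ = h/p, giving λ = 6.391e-7 m.
Converting to nm: λ = 639.1 nm ≈ 639 nm.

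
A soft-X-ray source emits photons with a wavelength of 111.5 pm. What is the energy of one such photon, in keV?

11.1 keV

Convert to SI: λ = 111.5 pm = 1.115 × 10^-10 m.
Since E = hc/λ for a photon, E = 1.782 × 10^-15 J.
Converting to keV: E = 11.12 keV ≈ 11.1 keV.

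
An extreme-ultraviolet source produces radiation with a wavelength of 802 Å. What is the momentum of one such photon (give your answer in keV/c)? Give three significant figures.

0.0155 keV/c

Take h = 6.62607015e-34 J·s, c = 2.99792458e8 m/s, 1 eV = 1.602176634e-19 J.
In SI units: λ = 802 Å = 8.02e-8 m.
The photon relation is p = h/λ, giving p = 8.262e-27 kg·m/s.
Converting to keV/c: p = 0.01546 keV/c ≈ 0.0155 keV/c.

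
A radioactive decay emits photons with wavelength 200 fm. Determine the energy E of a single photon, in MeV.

6.20 MeV

In SI units: λ = 200 fm = 2.00·10^-13 m.
The photon relation is E = hc/λ, giving E = 9.932·10^-13 J.
Converting to MeV: E = 6.199 MeV ≈ 6.20 MeV.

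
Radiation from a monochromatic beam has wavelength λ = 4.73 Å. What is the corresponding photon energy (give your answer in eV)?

2620 eV

First convert: λ = 4.73 Å = 4.73e-10 m.
The photon relation is E = hc/λ, giving E = 4.200e-16 J.
Converting to eV: E = 2621 eV ≈ 2620 eV.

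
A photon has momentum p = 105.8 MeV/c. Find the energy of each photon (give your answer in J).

1.70 × 10^-11 J

First convert: p = 105.8 MeV/c = 5.6543 × 10^-20 kg·m/s.
For a photon E = pc, so E = 1.695 × 10^-11 J.
So E ≈ 1.70 × 10^-11 J.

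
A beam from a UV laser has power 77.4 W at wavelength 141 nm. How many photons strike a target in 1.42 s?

Total energy: E_total = P·t = 77.4 × 1.42 = 109.9 J.
Per-photon energy: E = 1.409 × 10^-18 J.
N = E_total / E_photon = 7.80 × 10^19.

7.80 × 10^19 photons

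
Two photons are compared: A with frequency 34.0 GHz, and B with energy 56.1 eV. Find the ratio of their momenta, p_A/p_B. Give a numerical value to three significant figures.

2.51e-6

p_A = 7.515e-32 kg·m/s (from frequency = 34.0 GHz, via p = hf/c).
p_B = 2.998e-26 kg·m/s (from energy = 56.1 eV, via p = E/c).
Ratio = 7.515e-32 / 2.998e-26 = 2.51e-6.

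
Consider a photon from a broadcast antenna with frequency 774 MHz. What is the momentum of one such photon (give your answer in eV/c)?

First convert: f = 774 MHz = 7.74·10^8 Hz.
Apply p = hf/c: p = 1.711·10^-33 kg·m/s.
Converting to eV/c: p = 3.201·10^-6 eV/c ≈ 3.20·10^-6 eV/c.

3.20·10^-6 eV/c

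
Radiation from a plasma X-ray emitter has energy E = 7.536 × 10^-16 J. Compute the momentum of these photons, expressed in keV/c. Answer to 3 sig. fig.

(c = 2.99792458 × 10^8 m/s, 1 eV = 1.602176634 × 10^-19 J.)
Apply p = E/c: p = 2.514 × 10^-24 kg·m/s.
Converting to keV/c: p = 4.704 keV/c ≈ 4.70 keV/c.

4.70 keV/c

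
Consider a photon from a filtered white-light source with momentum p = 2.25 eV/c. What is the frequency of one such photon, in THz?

544 THz

(h = 6.62607015·10^-34 J·s, c = 2.99792458·10^8 m/s, 1 eV = 1.602176634·10^-19 J.)
Convert to SI: p = 2.25 eV/c = 1.2025·10^-27 kg·m/s.
Apply f = pc/h: f = 5.440·10^14 Hz.
Converting to THz: f = 544.0 THz ≈ 544 THz.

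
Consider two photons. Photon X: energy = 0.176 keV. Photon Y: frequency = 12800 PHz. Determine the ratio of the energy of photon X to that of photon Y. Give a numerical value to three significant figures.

3.32·10^-3

E_X = 2.820·10^-17 J (from energy = 0.176 keV, via E given directly).
E_Y = 8.481·10^-15 J (from frequency = 12800 PHz, via E = hf).
Ratio = 2.820·10^-17 / 8.481·10^-15 = 3.32·10^-3.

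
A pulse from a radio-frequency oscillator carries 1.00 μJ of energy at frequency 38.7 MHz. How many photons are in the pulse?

3.90e19 photons

Per-photon energy: E = 2.564e-26 J (from frequency = 38.7 MHz).
N = E_total / E_photon = 1.00e-6 J / 2.564e-26 J = 3.90e19.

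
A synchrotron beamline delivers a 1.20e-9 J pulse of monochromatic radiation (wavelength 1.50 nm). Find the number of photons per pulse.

Per-photon energy: E = 1.324e-16 J (from wavelength = 1.50 nm).
N = E_total / E_photon = 1.20e-9 J / 1.324e-16 J = 9.06e6.

9.06e6 photons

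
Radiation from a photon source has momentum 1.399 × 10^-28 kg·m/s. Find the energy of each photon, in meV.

For a photon E = pc, so E = 4.194 × 10^-20 J.
Converting to meV: E = 261.8 meV ≈ 262 meV.

262 meV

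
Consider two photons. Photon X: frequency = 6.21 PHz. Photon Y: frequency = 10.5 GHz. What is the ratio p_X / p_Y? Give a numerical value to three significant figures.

p_X = 1.373e-26 kg·m/s (from frequency = 6.21 PHz, via p = hf/c).
p_Y = 2.321e-32 kg·m/s (from frequency = 10.5 GHz, via p = hf/c).
Ratio = 1.373e-26 / 2.321e-32 = 5.91e5.

5.91e5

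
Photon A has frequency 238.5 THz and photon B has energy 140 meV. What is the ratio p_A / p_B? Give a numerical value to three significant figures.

p_A = 5.271e-28 kg·m/s (from frequency = 238.5 THz, via p = hf/c).
p_B = 7.482e-29 kg·m/s (from energy = 140 meV, via p = E/c).
Ratio = 5.271e-28 / 7.482e-29 = 7.05.

7.05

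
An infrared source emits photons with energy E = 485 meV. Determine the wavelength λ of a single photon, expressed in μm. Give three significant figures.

In SI units: E = 485 meV = 7.7706·10^-20 J.
Since λ = hc/E for a photon, λ = 2.556·10^-6 m.
Converting to μm: λ = 2.556 μm ≈ 2.56 μm.

2.56 μm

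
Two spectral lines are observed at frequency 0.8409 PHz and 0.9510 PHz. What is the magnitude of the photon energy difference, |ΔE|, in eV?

0.455 eV

Using E = hf: E₁ = 5.5719e-19 J, E₂ = 6.3014e-19 J.
|ΔE| = |5.5719e-19 − 6.3014e-19| = 7.30e-20 J = 0.455 eV.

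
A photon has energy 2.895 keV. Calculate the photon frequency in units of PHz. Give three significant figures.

Convert to SI: E = 2.895 keV = 4.6383e-16 J.
For a photon f = E/h, so f = 7.000e17 Hz.
Converting to PHz: f = 700.0 PHz ≈ 700 PHz.

700 PHz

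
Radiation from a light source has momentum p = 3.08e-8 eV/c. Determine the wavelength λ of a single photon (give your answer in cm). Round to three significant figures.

4030 cm

Take h = 6.62607015e-34 J·s, c = 2.99792458e8 m/s, 1 eV = 1.602176634e-19 J.
Convert to SI: p = 3.08e-8 eV/c = 1.6460e-35 kg·m/s.
For a photon λ = h/p, so λ = 40.25 m.
Converting to cm: λ = 4025 cm ≈ 4030 cm.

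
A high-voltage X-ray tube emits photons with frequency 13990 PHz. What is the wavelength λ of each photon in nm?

Take c = 2.99792458e8 m/s.
Convert to SI: f = 13990 PHz = 1.399e19 Hz.
For a photon λ = c/f, so λ = 2.143e-11 m.
Converting to nm: λ = 0.02143 nm ≈ 0.0214 nm.

0.0214 nm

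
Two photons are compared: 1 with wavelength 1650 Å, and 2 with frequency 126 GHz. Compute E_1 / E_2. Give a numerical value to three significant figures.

1.44e4

E_1 = 1.204e-18 J (from wavelength = 1650 Å, via E = hc/λ).
E_2 = 8.349e-23 J (from frequency = 126 GHz, via E = hf).
Ratio = 1.204e-18 / 8.349e-23 = 1.44e4.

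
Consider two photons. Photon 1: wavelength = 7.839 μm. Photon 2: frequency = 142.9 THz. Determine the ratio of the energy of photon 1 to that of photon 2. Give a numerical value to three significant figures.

E_1 = 2.534·10^-20 J (from wavelength = 7.839 μm, via E = hc/λ).
E_2 = 9.469·10^-20 J (from frequency = 142.9 THz, via E = hf).
Ratio = 2.534·10^-20 / 9.469·10^-20 = 0.268.

0.268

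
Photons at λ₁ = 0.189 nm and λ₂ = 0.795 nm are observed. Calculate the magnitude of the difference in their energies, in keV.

5.00 keV

Using E = hc/λ: E₁ = 1.051 × 10^-15 J, E₂ = 2.499 × 10^-16 J.
|ΔE| = |1.051 × 10^-15 − 2.499 × 10^-16| = 8.01 × 10^-16 J = 5.00 keV.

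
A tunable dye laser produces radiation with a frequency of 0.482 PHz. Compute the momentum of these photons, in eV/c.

1.99 eV/c

(h = 6.62607015e-34 J·s, c = 2.99792458e8 m/s, 1 eV = 1.602176634e-19 J.)
In SI units: f = 0.482 PHz = 4.82e14 Hz.
Since p = hf/c for a photon, p = 1.065e-27 kg·m/s.
Converting to eV/c: p = 1.993 eV/c ≈ 1.99 eV/c.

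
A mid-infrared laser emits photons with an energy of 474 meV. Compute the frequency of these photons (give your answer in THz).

Use h = 6.62607015e-34 J·s, 1 eV = 1.602176634e-19 J.
Convert to SI: E = 474 meV = 7.5943e-20 J.
For a photon f = E/h, so f = 1.146e14 Hz.
Converting to THz: f = 114.6 THz ≈ 115 THz.

115 THz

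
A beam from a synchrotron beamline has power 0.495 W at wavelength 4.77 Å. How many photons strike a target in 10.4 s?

Total energy: E_total = P·t = 0.495 × 10.4 = 5.148 J.
Per-photon energy: E = 4.164 × 10^-16 J.
N = E_total / E_photon = 1.24 × 10^16.

1.24 × 10^16 photons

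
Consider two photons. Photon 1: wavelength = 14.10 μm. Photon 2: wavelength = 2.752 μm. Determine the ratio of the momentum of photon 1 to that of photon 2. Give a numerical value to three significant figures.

0.195

p_1 = 4.699e-29 kg·m/s (from wavelength = 14.10 μm, via p = h/λ).
p_2 = 2.408e-28 kg·m/s (from wavelength = 2.752 μm, via p = h/λ).
Ratio = 4.699e-29 / 2.408e-28 = 0.195.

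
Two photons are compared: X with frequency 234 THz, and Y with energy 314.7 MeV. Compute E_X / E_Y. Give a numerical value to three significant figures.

E_X = 1.551e-19 J (from frequency = 234 THz, via E = hf).
E_Y = 5.042e-11 J (from energy = 314.7 MeV, via E given directly).
Ratio = 1.551e-19 / 5.042e-11 = 3.08e-9.

3.08e-9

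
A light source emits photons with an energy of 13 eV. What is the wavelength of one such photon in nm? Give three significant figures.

95.4 nm

(h = 6.62607015 × 10^-34 J·s, c = 2.99792458 × 10^8 m/s, 1 eV = 1.602176634 × 10^-19 J.)
In SI units: E = 13 eV = 2.0828 × 10^-18 J.
Since λ = hc/E for a photon, λ = 9.537 × 10^-8 m.
Converting to nm: λ = 95.37 nm ≈ 95.4 nm.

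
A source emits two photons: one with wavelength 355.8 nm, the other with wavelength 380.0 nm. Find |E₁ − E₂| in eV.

Using E = hc/λ: E₁ = 5.5830e-19 J, E₂ = 5.2275e-19 J.
|ΔE| = |5.5830e-19 − 5.2275e-19| = 3.56e-20 J = 0.222 eV.

0.222 eV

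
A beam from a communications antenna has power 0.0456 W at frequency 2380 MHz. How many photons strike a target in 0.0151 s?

Total energy: E_total = P·t = 0.0456 × 0.0151 = 6.886 × 10^-4 J.
Per-photon energy: E = 1.577 × 10^-24 J.
N = E_total / E_photon = 4.37 × 10^20.

4.37 × 10^20 photons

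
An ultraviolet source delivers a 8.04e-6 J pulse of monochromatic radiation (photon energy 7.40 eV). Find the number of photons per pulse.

Per-photon energy: E = 1.186e-18 J (from energy = 7.40 eV).
N = E_total / E_photon = 8.04e-6 J / 1.186e-18 J = 6.78e12.

6.78e12 photons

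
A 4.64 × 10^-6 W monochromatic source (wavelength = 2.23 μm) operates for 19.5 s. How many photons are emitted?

Total energy: E_total = P·t = 4.64 × 10^-6 × 19.5 = 9.048 × 10^-5 J.
Per-photon energy: E = 8.908 × 10^-20 J.
N = E_total / E_photon = 1.02 × 10^15.

1.02 × 10^15 photons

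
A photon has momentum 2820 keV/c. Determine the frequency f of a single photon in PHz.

(h = 6.62607015·10^-34 J·s, c = 2.99792458·10^8 m/s, 1 eV = 1.602176634·10^-19 J.)
Convert to SI: p = 2820 keV/c = 1.5071·10^-21 kg·m/s.
Since f = pc/h for a photon, f = 6.819·10^20 Hz.
Converting to PHz: f = 681900 PHz ≈ 6.82·10^5 PHz.

6.82·10^5 PHz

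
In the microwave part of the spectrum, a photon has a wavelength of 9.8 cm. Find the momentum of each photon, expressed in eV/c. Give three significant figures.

1.27e-5 eV/c

In SI units: λ = 9.8 cm = 0.098 m.
The photon relation is p = h/λ, giving p = 6.761e-33 kg·m/s.
Converting to eV/c: p = 1.265e-5 eV/c ≈ 1.27e-5 eV/c.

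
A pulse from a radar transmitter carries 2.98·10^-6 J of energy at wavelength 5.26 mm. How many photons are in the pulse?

7.89·10^16 photons

Per-photon energy: E = 3.777·10^-23 J (from wavelength = 5.26 mm).
N = E_total / E_photon = 2.98·10^-6 J / 3.777·10^-23 J = 7.89·10^16.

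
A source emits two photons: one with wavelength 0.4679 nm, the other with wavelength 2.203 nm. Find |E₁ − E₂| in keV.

Using E = hc/λ: E₁ = 4.2454e-16 J, E₂ = 9.0170e-17 J.
|ΔE| = |4.2454e-16 − 9.0170e-17| = 3.34e-16 J = 2.09 keV.

2.09 keV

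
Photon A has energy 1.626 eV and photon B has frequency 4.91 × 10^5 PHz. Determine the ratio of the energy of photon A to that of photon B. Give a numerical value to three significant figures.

E_A = 2.605 × 10^-19 J (from energy = 1.626 eV, via E given directly).
E_B = 3.253 × 10^-13 J (from frequency = 4.91 × 10^5 PHz, via E = hf).
Ratio = 2.605 × 10^-19 / 3.253 × 10^-13 = 8.01 × 10^-7.

8.01 × 10^-7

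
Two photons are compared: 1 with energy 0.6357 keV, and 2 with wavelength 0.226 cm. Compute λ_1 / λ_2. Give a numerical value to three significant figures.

λ_1 = 1.950e-9 m (from energy = 0.6357 keV, via λ = hc/E).
λ_2 = 0.002260 m (from wavelength = 0.226 cm, via λ given directly).
Ratio = 1.950e-9 / 0.002260 = 8.63e-7.

8.63e-7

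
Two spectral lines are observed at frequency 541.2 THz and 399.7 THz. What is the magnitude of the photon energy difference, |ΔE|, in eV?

Using E = hf: E₁ = 3.5860 × 10^-19 J, E₂ = 2.6484 × 10^-19 J.
|ΔE| = |3.5860 × 10^-19 − 2.6484 × 10^-19| = 9.38 × 10^-20 J = 0.585 eV.

0.585 eV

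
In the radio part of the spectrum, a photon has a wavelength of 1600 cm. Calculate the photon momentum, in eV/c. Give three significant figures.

(h = 6.62607015e-34 J·s, c = 2.99792458e8 m/s, 1 eV = 1.602176634e-19 J.)
In SI units: λ = 1600 cm = 16 m.
The photon relation is p = h/λ, giving p = 4.141e-35 kg·m/s.
Converting to eV/c: p = 7.749e-8 eV/c ≈ 7.75e-8 eV/c.

7.75e-8 eV/c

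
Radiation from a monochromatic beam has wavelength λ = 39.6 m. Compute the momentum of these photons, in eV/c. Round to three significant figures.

3.13e-8 eV/c

Take h = 6.62607015e-34 J·s, c = 2.99792458e8 m/s, 1 eV = 1.602176634e-19 J.
Since p = h/λ for a photon, p = 1.673e-35 kg·m/s.
Converting to eV/c: p = 3.131e-8 eV/c ≈ 3.13e-8 eV/c.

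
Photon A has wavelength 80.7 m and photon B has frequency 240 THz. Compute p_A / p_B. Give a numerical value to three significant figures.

1.55 × 10^-8

p_A = 8.211 × 10^-36 kg·m/s (from wavelength = 80.7 m, via p = h/λ).
p_B = 5.305 × 10^-28 kg·m/s (from frequency = 240 THz, via p = hf/c).
Ratio = 8.211 × 10^-36 / 5.305 × 10^-28 = 1.55 × 10^-8.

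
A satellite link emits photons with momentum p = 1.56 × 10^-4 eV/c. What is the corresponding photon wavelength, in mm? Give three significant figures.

7.95 mm

Convert to SI: p = 1.56 × 10^-4 eV/c = 8.3371 × 10^-32 kg·m/s.
For a photon λ = h/p, so λ = 0.007948 m.
Converting to mm: λ = 7.948 mm ≈ 7.95 mm.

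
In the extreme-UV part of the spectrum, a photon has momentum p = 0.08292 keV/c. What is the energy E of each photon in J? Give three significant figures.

1.33e-17 J

First convert: p = 0.08292 keV/c = 4.4315e-26 kg·m/s.
The photon relation is E = pc, giving E = 1.329e-17 J.
So E ≈ 1.33e-17 J.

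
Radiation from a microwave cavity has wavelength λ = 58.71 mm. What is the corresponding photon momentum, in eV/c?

2.11e-5 eV/c

Use h = 6.62607015e-34 J·s, c = 2.99792458e8 m/s, 1 eV = 1.602176634e-19 J.
First convert: λ = 58.71 mm = 0.05871 m.
Apply p = h/λ: p = 1.129e-32 kg·m/s.
Converting to eV/c: p = 2.112e-5 eV/c ≈ 2.11e-5 eV/c.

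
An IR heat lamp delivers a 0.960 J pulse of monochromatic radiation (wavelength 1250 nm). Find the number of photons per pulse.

Per-photon energy: E = 1.589e-19 J (from wavelength = 1250 nm).
N = E_total / E_photon = 0.960 J / 1.589e-19 J = 6.04e18.

6.04e18 photons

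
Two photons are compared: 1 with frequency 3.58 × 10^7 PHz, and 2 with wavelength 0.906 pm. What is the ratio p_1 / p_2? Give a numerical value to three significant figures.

108

p_1 = 7.913 × 10^-20 kg·m/s (from frequency = 3.58 × 10^7 PHz, via p = hf/c).
p_2 = 7.314 × 10^-22 kg·m/s (from wavelength = 0.906 pm, via p = h/λ).
Ratio = 7.913 × 10^-20 / 7.314 × 10^-22 = 108.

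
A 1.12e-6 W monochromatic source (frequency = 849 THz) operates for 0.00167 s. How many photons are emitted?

3.32e9 photons

Total energy: E_total = P·t = 1.12e-6 × 0.00167 = 1.870e-9 J.
Per-photon energy: E = 5.626e-19 J.
N = E_total / E_photon = 3.32e9.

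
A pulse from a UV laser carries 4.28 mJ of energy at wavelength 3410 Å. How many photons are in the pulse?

Per-photon energy: E = 5.825·10^-19 J (from wavelength = 3410 Å).
N = E_total / E_photon = 0.00428 J / 5.825·10^-19 J = 7.35·10^15.

7.35·10^15 photons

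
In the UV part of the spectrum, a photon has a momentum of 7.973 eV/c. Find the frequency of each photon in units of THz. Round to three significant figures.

1930 THz

Take h = 6.62607015 × 10^-34 J·s, c = 2.99792458 × 10^8 m/s, 1 eV = 1.602176634 × 10^-19 J.
Convert to SI: p = 7.973 eV/c = 4.2610 × 10^-27 kg·m/s.
For a photon f = pc/h, so f = 1.928 × 10^15 Hz.
Converting to THz: f = 1928 THz ≈ 1930 THz.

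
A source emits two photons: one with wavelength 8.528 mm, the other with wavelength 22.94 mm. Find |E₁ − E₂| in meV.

0.0913 meV

Using E = hc/λ: E₁ = 2.3293 × 10^-23 J, E₂ = 8.6593 × 10^-24 J.
|ΔE| = |2.3293 × 10^-23 − 8.6593 × 10^-24| = 1.46 × 10^-23 J = 0.0913 meV.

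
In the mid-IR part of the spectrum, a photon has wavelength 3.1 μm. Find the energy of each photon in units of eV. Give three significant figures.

0.400 eV

Take h = 6.62607015 × 10^-34 J·s, c = 2.99792458 × 10^8 m/s, 1 eV = 1.602176634 × 10^-19 J.
First convert: λ = 3.1 μm = 3.1 × 10^-6 m.
Since E = hc/λ for a photon, E = 6.408 × 10^-20 J.
Converting to eV: E = 0.3999 eV ≈ 0.400 eV.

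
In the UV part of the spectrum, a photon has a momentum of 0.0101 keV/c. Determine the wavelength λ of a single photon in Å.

1230 Å

First convert: p = 0.0101 keV/c = 5.3977 × 10^-27 kg·m/s.
For a photon λ = h/p, so λ = 1.228 × 10^-7 m.
Converting to Å: λ = 1228 Å ≈ 1230 Å.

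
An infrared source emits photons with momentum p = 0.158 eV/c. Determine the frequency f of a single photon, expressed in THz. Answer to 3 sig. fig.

38.2 THz

Take h = 6.62607015 × 10^-34 J·s, c = 2.99792458 × 10^8 m/s, 1 eV = 1.602176634 × 10^-19 J.
Convert to SI: p = 0.158 eV/c = 8.4440 × 10^-29 kg·m/s.
Since f = pc/h for a photon, f = 3.820 × 10^13 Hz.
Converting to THz: f = 38.20 THz ≈ 38.2 THz.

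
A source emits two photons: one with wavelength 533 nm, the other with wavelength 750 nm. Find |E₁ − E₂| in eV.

Using E = hc/λ: E₁ = 3.727e-19 J, E₂ = 2.649e-19 J.
|ΔE| = |3.727e-19 − 2.649e-19| = 1.08e-19 J = 0.673 eV.

0.673 eV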